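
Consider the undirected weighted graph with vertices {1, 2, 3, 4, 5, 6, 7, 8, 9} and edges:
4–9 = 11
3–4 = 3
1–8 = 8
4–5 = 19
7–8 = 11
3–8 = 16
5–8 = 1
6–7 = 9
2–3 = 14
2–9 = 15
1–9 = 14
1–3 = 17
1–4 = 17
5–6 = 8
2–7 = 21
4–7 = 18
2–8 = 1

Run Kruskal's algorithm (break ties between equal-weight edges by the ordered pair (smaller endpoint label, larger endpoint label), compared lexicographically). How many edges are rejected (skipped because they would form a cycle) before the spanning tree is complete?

1

Kruskal's algorithm — process edges by increasing weight (ties by edge label):
2–8 (1): add — endpoints in different components.
5–8 (1): add — endpoints in different components.
3–4 (3): add — endpoints in different components.
1–8 (8): add — endpoints in different components.
5–6 (8): add — endpoints in different components.
6–7 (9): add — endpoints in different components.
4–9 (11): add — endpoints in different components.
7–8 (11): skip — 7 and 8 already connected.
1–9 (14): add — endpoints in different components.
Edges rejected before the tree was complete: 1.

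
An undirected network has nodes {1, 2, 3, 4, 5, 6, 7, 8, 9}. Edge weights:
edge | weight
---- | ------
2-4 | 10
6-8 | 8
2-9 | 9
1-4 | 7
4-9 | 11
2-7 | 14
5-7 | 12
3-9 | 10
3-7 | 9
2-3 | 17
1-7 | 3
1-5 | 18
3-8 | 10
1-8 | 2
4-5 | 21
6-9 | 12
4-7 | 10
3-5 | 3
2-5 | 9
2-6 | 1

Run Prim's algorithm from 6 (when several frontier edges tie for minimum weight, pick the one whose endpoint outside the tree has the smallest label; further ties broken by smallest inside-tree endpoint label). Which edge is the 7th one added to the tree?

Prim's algorithm from 6:
Step 1: cheapest edge leaving the tree is 2-6 (1); add 2.
Step 2: cheapest edge leaving the tree is 6-8 (8); add 8.
Step 3: cheapest edge leaving the tree is 1-8 (2); add 1.
Step 4: cheapest edge leaving the tree is 1-7 (3); add 7.
Step 5: cheapest edge leaving the tree is 1-4 (7); add 4.
Step 6: cheapest edge leaving the tree is 3-7 (9); add 3.
Step 7: cheapest edge leaving the tree is 3-5 (3); add 5.
Step 8: cheapest edge leaving the tree is 2-9 (9); add 9.
The 7th edge added is 3-5.

3-5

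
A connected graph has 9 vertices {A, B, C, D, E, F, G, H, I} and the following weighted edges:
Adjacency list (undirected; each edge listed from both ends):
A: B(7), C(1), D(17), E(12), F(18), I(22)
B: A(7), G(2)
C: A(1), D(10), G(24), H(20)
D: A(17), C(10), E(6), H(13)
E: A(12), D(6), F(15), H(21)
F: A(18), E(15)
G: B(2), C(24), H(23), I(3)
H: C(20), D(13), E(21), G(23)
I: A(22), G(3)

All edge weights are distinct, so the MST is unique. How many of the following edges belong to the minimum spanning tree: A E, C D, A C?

2

Sort edges by weight, then run Kruskal:
A C (1): add — endpoints in different components.
B G (2): add — endpoints in different components.
G I (3): add — endpoints in different components.
D E (6): add — endpoints in different components.
A B (7): add — endpoints in different components.
C D (10): add — endpoints in different components.
A E (12): skip — A and E already connected.
D H (13): add — endpoints in different components.
E F (15): add — endpoints in different components.
MST edge set: {A C, B G, G I, D E, A B, C D, D H, E F}.
Of the listed edges, {C D, A C} are in the MST → 2.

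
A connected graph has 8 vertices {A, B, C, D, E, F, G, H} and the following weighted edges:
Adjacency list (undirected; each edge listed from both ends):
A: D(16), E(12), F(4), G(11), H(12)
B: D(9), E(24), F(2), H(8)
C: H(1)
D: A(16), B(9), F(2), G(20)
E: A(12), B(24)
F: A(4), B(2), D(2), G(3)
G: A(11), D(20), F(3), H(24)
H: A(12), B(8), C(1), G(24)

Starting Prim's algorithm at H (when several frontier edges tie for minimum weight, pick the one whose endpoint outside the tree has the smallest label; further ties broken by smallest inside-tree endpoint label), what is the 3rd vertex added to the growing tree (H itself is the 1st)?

Prim's algorithm from H:
Step 1: cheapest edge leaving the tree is C—H (1); add C.
Step 2: cheapest edge leaving the tree is B—H (8); add B.
Step 3: cheapest edge leaving the tree is B—F (2); add F.
Step 4: cheapest edge leaving the tree is D—F (2); add D.
Step 5: cheapest edge leaving the tree is F—G (3); add G.
Step 6: cheapest edge leaving the tree is A—F (4); add A.
Step 7: cheapest edge leaving the tree is A—E (12); add E.
Vertex order: H, C, B, F, D, G, A, E. The 3rd vertex is B.

B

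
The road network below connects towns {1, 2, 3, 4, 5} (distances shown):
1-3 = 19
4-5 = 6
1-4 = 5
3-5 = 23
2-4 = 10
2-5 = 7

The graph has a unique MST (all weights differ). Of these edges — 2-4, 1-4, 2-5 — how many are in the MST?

Sort edges by weight, then run Kruskal:
1-4 (5): add. Components now {1,4} {2} {3} {5}
4-5 (6): add. Components now {1,4,5} {2} {3}
2-5 (7): add. Components now {1,2,4,5} {3}
2-4 (10): skip — 2 and 4 already connected.
1-3 (19): add. Components now {1,2,3,4,5}
MST edge set: {1-4, 4-5, 2-5, 1-3}.
Of the listed edges, {1-4, 2-5} are in the MST → 2.

2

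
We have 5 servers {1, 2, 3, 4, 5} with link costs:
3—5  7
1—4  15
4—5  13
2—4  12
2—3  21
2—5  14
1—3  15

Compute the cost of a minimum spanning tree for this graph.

Kruskal: consider edges lightest-first.
3—5 (7): add. Components now {1} {2} {3,5} {4}
2—4 (12): add. Components now {1} {2,4} {3,5}
4—5 (13): add. Components now {1} {2,3,4,5}
2—5 (14): skip — 2 and 5 already connected.
1—3 (15): add. Components now {1,2,3,4,5}
MST edges: 3—5, 2—4, 4—5, 1—3; total weight 7+12+13+15 = 47.

47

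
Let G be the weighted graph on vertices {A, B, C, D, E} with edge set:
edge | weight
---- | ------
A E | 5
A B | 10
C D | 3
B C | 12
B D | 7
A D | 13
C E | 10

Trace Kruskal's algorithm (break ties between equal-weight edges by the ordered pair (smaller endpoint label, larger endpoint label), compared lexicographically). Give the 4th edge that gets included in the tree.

Kruskal: consider edges lightest-first.
C D (3): add. Components now {A} {B} {C,D} {E}
A E (5): add. Components now {A,E} {B} {C,D}
B D (7): add. Components now {A,E} {B,C,D}
A B (10): add. Components now {A,B,C,D,E}
The 4th edge added is A B.

A-B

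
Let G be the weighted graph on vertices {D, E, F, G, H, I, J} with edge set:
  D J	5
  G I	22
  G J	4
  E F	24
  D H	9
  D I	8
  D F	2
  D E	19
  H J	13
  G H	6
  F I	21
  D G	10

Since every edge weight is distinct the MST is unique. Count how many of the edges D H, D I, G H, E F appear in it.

2

Sort edges by weight, then run Kruskal:
D F (2): add — endpoints in different components.
G J (4): add — endpoints in different components.
D J (5): add — endpoints in different components.
G H (6): add — endpoints in different components.
D I (8): add — endpoints in different components.
D H (9): skip — D and H already connected.
D G (10): skip — D and G already connected.
H J (13): skip — H and J already connected.
D E (19): add — endpoints in different components.
MST edge set: {D F, G J, D J, G H, D I, D E}.
Of the listed edges, {D I, G H} are in the MST → 2.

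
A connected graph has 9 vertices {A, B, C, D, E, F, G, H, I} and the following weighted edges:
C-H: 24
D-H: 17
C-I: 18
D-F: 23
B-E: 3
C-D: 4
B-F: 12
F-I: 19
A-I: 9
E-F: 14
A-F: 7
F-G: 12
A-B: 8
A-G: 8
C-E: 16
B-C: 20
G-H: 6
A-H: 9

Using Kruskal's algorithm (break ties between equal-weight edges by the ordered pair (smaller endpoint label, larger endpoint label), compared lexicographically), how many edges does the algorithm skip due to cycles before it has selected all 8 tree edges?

4

Kruskal's algorithm — process edges by increasing weight (ties by edge label):
B-E (3): add — endpoints in different components.
C-D (4): add — endpoints in different components.
G-H (6): add — endpoints in different components.
A-F (7): add — endpoints in different components.
A-B (8): add — endpoints in different components.
A-G (8): add — endpoints in different components.
A-H (9): skip — A and H already connected.
A-I (9): add — endpoints in different components.
B-F (12): skip — B and F already connected.
F-G (12): skip — F and G already connected.
E-F (14): skip — E and F already connected.
C-E (16): add — endpoints in different components.
Edges rejected before the tree was complete: 4.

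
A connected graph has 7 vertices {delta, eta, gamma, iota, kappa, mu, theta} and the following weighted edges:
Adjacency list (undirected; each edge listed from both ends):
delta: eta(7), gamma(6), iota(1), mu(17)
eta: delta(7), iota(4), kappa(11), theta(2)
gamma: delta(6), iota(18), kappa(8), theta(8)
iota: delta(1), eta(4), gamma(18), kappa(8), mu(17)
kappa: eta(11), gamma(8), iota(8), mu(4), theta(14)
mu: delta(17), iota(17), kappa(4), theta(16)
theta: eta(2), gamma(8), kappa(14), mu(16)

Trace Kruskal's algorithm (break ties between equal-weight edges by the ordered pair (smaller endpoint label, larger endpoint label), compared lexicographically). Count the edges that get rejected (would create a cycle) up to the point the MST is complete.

Kruskal: consider edges lightest-first.
delta iota (1): add. Components now {gamma} {kappa} {theta} {mu} {delta,iota} {eta}
eta theta (2): add. Components now {gamma} {kappa} {eta,theta} {mu} {delta,iota}
eta iota (4): add. Components now {gamma} {kappa} {delta,eta,iota,theta} {mu}
kappa mu (4): add. Components now {gamma} {kappa,mu} {delta,eta,iota,theta}
delta gamma (6): add. Components now {delta,eta,gamma,iota,theta} {kappa,mu}
delta eta (7): skip — delta and eta already connected.
gamma kappa (8): add. Components now {delta,eta,gamma,iota,kappa,mu,theta}
Edges rejected before the tree was complete: 1.

1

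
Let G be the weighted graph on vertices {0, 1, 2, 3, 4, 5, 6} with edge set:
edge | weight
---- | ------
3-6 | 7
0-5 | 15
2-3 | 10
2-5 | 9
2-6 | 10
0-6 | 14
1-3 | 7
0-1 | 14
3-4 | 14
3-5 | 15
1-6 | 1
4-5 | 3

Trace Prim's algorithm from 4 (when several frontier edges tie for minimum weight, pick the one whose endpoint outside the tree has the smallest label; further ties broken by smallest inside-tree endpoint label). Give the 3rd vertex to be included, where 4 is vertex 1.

2

Prim's algorithm from 4:
Step 1: frontier [4-5 3, 3-4 14] → take 4-5 (3); add 5.
Step 2: frontier [3-4 14, 2-5 9, 0-5 15, 3-5 15] → take 2-5 (9); add 2.
Step 3: frontier [2-3 10, 2-6 10, 3-4 14, 0-5 15, 3-5 15] → take 2-3 (10); add 3.
Step 4: frontier [2-6 10, 1-3 7, 3-6 7, 0-5 15] → take 1-3 (7); add 1.
Step 5: frontier [1-6 1, 0-1 14, 2-6 10, 3-6 7, 0-5 15] → take 1-6 (1); add 6.
Step 6: frontier [0-1 14, 0-5 15, 0-6 14] → take 0-1 (14); add 0.
Vertex order: 4, 5, 2, 3, 1, 6, 0. The 3rd vertex is 2.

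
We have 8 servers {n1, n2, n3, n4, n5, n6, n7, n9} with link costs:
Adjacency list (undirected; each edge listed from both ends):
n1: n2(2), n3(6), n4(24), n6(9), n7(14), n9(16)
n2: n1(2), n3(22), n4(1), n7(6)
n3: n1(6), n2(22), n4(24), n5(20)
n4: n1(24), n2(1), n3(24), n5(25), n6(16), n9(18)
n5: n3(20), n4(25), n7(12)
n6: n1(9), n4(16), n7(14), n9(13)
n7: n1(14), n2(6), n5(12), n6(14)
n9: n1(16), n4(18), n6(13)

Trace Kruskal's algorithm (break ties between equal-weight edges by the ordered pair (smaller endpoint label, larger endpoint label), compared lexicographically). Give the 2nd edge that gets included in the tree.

n1-n2

Kruskal's algorithm — process edges by increasing weight (ties by edge label):
n2-n4 (1): add — endpoints in different components.
n1-n2 (2): add — endpoints in different components.
n1-n3 (6): add — endpoints in different components.
n2-n7 (6): add — endpoints in different components.
n1-n6 (9): add — endpoints in different components.
n5-n7 (12): add — endpoints in different components.
n6-n9 (13): add — endpoints in different components.
The 2nd edge added is n1-n2.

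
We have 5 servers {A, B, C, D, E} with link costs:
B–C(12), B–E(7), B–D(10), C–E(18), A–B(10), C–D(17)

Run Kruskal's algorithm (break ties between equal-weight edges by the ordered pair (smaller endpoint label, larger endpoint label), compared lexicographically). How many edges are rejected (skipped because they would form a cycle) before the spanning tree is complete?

Kruskal's algorithm — process edges by increasing weight (ties by edge label):
B–E (7): add — endpoints in different components.
A–B (10): add — endpoints in different components.
B–D (10): add — endpoints in different components.
B–C (12): add — endpoints in different components.
Edges rejected before the tree was complete: 0.

0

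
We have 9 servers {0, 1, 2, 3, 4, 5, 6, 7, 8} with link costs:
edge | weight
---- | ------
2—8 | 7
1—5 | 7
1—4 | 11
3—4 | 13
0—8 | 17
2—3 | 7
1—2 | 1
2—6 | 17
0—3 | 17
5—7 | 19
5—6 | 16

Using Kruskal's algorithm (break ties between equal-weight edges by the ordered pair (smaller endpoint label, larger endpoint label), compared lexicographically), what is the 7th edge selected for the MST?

Kruskal's algorithm — process edges by increasing weight (ties by edge label):
1—2 (1): add — endpoints in different components.
1—5 (7): add — endpoints in different components.
2—3 (7): add — endpoints in different components.
2—8 (7): add — endpoints in different components.
1—4 (11): add — endpoints in different components.
3—4 (13): skip — 3 and 4 already connected.
5—6 (16): add — endpoints in different components.
0—3 (17): add — endpoints in different components.
0—8 (17): skip — 0 and 8 already connected.
2—6 (17): skip — 2 and 6 already connected.
5—7 (19): add — endpoints in different components.
The 7th edge added is 0—3.

0-3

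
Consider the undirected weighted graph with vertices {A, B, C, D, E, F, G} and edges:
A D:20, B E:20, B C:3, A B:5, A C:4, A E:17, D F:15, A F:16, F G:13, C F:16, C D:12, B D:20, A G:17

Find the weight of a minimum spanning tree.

Kruskal's algorithm — process edges by increasing weight (ties by edge label):
B C (3): add — endpoints in different components.
A C (4): add — endpoints in different components.
A B (5): skip — A and B already connected.
C D (12): add — endpoints in different components.
F G (13): add — endpoints in different components.
D F (15): add — endpoints in different components.
A F (16): skip — A and F already connected.
C F (16): skip — C and F already connected.
A E (17): add — endpoints in different components.
MST edges: B C, A C, C D, F G, D F, A E; total weight 3+4+12+13+15+17 = 64.

64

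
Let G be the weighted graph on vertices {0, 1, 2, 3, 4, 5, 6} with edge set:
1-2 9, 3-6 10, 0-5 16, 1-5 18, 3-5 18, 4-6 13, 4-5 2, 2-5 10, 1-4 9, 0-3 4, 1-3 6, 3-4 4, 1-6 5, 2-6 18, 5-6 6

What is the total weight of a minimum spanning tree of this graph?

Sort edges by weight, then run Kruskal:
4-5 (2): add — endpoints in different components.
0-3 (4): add — endpoints in different components.
3-4 (4): add — endpoints in different components.
1-6 (5): add — endpoints in different components.
1-3 (6): add — endpoints in different components.
5-6 (6): skip — 5 and 6 already connected.
1-2 (9): add — endpoints in different components.
MST edges: 4-5, 0-3, 3-4, 1-6, 1-3, 1-2; total weight 2+4+4+5+6+9 = 30.

30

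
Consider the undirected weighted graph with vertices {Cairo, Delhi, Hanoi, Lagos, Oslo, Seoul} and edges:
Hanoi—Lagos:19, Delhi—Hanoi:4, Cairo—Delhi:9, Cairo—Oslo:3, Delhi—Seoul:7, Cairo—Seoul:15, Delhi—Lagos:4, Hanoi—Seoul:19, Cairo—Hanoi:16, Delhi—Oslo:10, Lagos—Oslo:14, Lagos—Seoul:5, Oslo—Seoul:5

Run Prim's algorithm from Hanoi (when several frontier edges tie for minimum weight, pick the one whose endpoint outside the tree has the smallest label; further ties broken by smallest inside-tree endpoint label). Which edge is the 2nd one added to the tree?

Prim, starting at Hanoi.
Step 1: frontier [Delhi—Hanoi 4, Cairo—Hanoi 16, Hanoi—Lagos 19, Hanoi—Seoul 19] → take Delhi—Hanoi (4); add Delhi.
Step 2: frontier [Delhi—Lagos 4, Delhi—Seoul 7, Cairo—Delhi 9, Delhi—Oslo 10, Cairo—Hanoi 16, Hanoi—Lagos 19, Hanoi—Seoul 19] → take Delhi—Lagos (4); add Lagos.
Step 3: frontier [Delhi—Seoul 7, Cairo—Delhi 9, Delhi—Oslo 10, Cairo—Hanoi 16, Hanoi—Seoul 19, Lagos—Seoul 5, Lagos—Oslo 14] → take Lagos—Seoul (5); add Seoul.
Step 4: frontier [Cairo—Delhi 9, Delhi—Oslo 10, Cairo—Hanoi 16, Lagos—Oslo 14, Oslo—Seoul 5, Cairo—Seoul 15] → take Oslo—Seoul (5); add Oslo.
Step 5: frontier [Cairo—Delhi 9, Cairo—Hanoi 16, Cairo—Oslo 3, Cairo—Seoul 15] → take Cairo—Oslo (3); add Cairo.
The 2nd edge added is Delhi—Lagos.

Delhi-Lagos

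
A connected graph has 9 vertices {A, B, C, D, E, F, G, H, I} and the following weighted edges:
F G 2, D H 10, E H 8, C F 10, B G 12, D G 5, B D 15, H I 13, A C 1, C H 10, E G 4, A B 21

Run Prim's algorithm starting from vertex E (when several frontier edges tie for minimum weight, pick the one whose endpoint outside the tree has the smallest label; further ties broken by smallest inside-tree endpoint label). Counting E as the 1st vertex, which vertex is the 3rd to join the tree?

F

Prim, starting at E.
Step 1: cheapest edge leaving the tree is E G (4); add G.
Step 2: cheapest edge leaving the tree is F G (2); add F.
Step 3: cheapest edge leaving the tree is D G (5); add D.
Step 4: cheapest edge leaving the tree is E H (8); add H.
Step 5: cheapest edge leaving the tree is C F (10); add C.
Step 6: cheapest edge leaving the tree is A C (1); add A.
Step 7: cheapest edge leaving the tree is B G (12); add B.
Step 8: cheapest edge leaving the tree is H I (13); add I.
Vertex order: E, G, F, D, H, C, A, B, I. The 3rd vertex is F.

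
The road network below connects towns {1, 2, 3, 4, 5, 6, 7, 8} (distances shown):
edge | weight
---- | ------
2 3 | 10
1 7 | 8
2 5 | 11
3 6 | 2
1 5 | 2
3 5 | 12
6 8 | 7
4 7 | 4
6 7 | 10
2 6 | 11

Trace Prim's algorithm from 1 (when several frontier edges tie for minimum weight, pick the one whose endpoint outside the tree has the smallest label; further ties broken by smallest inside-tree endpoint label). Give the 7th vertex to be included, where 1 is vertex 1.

Grow the tree from 1 using Prim:
Step 1: cheapest edge leaving the tree is 1 5 (2); add 5.
Step 2: cheapest edge leaving the tree is 1 7 (8); add 7.
Step 3: cheapest edge leaving the tree is 4 7 (4); add 4.
Step 4: cheapest edge leaving the tree is 6 7 (10); add 6.
Step 5: cheapest edge leaving the tree is 3 6 (2); add 3.
Step 6: cheapest edge leaving the tree is 6 8 (7); add 8.
Step 7: cheapest edge leaving the tree is 2 3 (10); add 2.
Vertex order: 1, 5, 7, 4, 6, 3, 8, 2. The 7th vertex is 8.

8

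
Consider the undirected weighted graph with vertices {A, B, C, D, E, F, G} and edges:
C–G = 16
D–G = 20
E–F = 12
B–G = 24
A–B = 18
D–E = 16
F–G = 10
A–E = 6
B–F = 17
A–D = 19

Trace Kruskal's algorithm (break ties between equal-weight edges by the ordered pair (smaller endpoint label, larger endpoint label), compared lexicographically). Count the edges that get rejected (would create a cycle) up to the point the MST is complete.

0

Sort edges by weight, then run Kruskal:
A–E (6): add. Components now {A,E} {B} {C} {D} {F} {G}
F–G (10): add. Components now {A,E} {B} {C} {D} {F,G}
E–F (12): add. Components now {A,E,F,G} {B} {C} {D}
C–G (16): add. Components now {A,C,E,F,G} {B} {D}
D–E (16): add. Components now {A,C,D,E,F,G} {B}
B–F (17): add. Components now {A,B,C,D,E,F,G}
Edges rejected before the tree was complete: 0.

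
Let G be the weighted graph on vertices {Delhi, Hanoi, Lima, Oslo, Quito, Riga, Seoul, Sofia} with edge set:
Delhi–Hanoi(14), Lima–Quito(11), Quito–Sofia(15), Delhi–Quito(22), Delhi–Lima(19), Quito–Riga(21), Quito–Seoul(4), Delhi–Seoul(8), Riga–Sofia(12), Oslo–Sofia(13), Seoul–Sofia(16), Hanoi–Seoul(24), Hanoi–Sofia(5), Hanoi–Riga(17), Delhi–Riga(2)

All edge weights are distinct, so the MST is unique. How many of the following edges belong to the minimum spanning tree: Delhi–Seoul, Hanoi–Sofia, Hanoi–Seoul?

Sort edges by weight, then run Kruskal:
Delhi–Riga (2): add — endpoints in different components.
Quito–Seoul (4): add — endpoints in different components.
Hanoi–Sofia (5): add — endpoints in different components.
Delhi–Seoul (8): add — endpoints in different components.
Lima–Quito (11): add — endpoints in different components.
Riga–Sofia (12): add — endpoints in different components.
Oslo–Sofia (13): add — endpoints in different components.
MST edge set: {Delhi–Riga, Quito–Seoul, Hanoi–Sofia, Delhi–Seoul, Lima–Quito, Riga–Sofia, Oslo–Sofia}.
Of the listed edges, {Delhi–Seoul, Hanoi–Sofia} are in the MST → 2.

2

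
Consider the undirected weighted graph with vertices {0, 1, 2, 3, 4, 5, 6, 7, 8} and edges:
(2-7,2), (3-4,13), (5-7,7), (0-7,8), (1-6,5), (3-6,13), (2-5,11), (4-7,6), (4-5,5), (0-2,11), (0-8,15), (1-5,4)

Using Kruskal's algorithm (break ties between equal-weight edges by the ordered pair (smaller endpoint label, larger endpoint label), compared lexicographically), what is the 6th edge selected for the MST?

0-7

Kruskal's algorithm — process edges by increasing weight (ties by edge label):
2-7 (2): add — endpoints in different components.
1-5 (4): add — endpoints in different components.
1-6 (5): add — endpoints in different components.
4-5 (5): add — endpoints in different components.
4-7 (6): add — endpoints in different components.
5-7 (7): skip — 5 and 7 already connected.
0-7 (8): add — endpoints in different components.
0-2 (11): skip — 0 and 2 already connected.
2-5 (11): skip — 2 and 5 already connected.
3-4 (13): add — endpoints in different components.
3-6 (13): skip — 3 and 6 already connected.
0-8 (15): add — endpoints in different components.
The 6th edge added is 0-7.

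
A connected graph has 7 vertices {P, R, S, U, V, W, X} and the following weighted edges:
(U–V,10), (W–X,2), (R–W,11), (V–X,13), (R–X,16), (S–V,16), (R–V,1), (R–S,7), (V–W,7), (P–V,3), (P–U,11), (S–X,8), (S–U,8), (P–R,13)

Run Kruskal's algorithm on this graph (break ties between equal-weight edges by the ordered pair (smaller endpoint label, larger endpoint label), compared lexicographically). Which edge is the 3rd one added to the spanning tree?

P-V

Kruskal's algorithm — process edges by increasing weight (ties by edge label):
R–V (1): add. Components now {W} {X} {P} {R,V} {S} {U}
W–X (2): add. Components now {W,X} {P} {R,V} {S} {U}
P–V (3): add. Components now {W,X} {P,R,V} {S} {U}
R–S (7): add. Components now {W,X} {P,R,S,V} {U}
V–W (7): add. Components now {P,R,S,V,W,X} {U}
S–U (8): add. Components now {P,R,S,U,V,W,X}
The 3rd edge added is P–V.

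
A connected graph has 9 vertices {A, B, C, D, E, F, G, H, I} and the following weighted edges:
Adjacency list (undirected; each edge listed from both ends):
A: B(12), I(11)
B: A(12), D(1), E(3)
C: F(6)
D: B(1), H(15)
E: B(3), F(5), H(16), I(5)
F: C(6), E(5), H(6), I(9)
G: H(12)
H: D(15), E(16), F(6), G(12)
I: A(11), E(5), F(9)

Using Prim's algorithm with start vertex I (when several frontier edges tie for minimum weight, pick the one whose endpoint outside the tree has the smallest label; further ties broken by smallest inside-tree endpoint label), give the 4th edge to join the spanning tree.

E-F

Grow the tree from I using Prim:
Step 1: frontier [E I 5, F I 9, A I 11] → take E I (5); add E.
Step 2: frontier [B E 3, E F 5, E H 16, F I 9, A I 11] → take B E (3); add B.
Step 3: frontier [B D 1, A B 12, E F 5, E H 16, F I 9, A I 11] → take B D (1); add D.
Step 4: frontier [A B 12, D H 15, E F 5, E H 16, F I 9, A I 11] → take E F (5); add F.
Step 5: frontier [A B 12, D H 15, E H 16, C F 6, F H 6, A I 11] → take C F (6); add C.
Step 6: frontier [A B 12, D H 15, E H 16, F H 6, A I 11] → take F H (6); add H.
Step 7: frontier [A B 12, G H 12, A I 11] → take A I (11); add A.
Step 8: frontier [G H 12] → take G H (12); add G.
The 4th edge added is E F.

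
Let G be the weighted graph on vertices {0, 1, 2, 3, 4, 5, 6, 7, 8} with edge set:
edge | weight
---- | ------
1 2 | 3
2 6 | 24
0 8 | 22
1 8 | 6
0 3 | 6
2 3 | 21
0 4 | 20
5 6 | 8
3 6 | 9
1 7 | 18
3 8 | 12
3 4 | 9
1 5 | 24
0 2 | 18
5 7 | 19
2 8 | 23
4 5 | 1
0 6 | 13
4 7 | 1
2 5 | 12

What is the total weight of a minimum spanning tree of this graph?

Kruskal: consider edges lightest-first.
4 5 (1): add — endpoints in different components.
4 7 (1): add — endpoints in different components.
1 2 (3): add — endpoints in different components.
0 3 (6): add — endpoints in different components.
1 8 (6): add — endpoints in different components.
5 6 (8): add — endpoints in different components.
3 4 (9): add — endpoints in different components.
3 6 (9): skip — 3 and 6 already connected.
2 5 (12): add — endpoints in different components.
MST edges: 4 5, 4 7, 1 2, 0 3, 1 8, 5 6, 3 4, 2 5; total weight 1+1+3+6+6+8+9+12 = 46.

46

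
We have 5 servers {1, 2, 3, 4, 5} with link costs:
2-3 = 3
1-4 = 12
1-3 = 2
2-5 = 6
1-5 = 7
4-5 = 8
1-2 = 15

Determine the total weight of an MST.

Prim's algorithm from 2:
Step 1: frontier [2-3 3, 2-5 6, 1-2 15] → take 2-3 (3); add 3.
Step 2: frontier [2-5 6, 1-2 15, 1-3 2] → take 1-3 (2); add 1.
Step 3: frontier [1-5 7, 1-4 12, 2-5 6] → take 2-5 (6); add 5.
Step 4: frontier [1-4 12, 4-5 8] → take 4-5 (8); add 4.
MST edges: 2-3, 1-3, 2-5, 4-5; total weight 3+2+6+8 = 19.

19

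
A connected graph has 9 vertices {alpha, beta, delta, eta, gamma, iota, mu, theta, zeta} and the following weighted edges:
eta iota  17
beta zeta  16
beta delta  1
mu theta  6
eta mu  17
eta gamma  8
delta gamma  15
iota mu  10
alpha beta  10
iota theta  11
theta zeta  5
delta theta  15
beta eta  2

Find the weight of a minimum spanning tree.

Prim, starting at beta.
Step 1: cheapest edge leaving the tree is beta delta (1); add delta.
Step 2: cheapest edge leaving the tree is beta eta (2); add eta.
Step 3: cheapest edge leaving the tree is eta gamma (8); add gamma.
Step 4: cheapest edge leaving the tree is alpha beta (10); add alpha.
Step 5: cheapest edge leaving the tree is delta theta (15); add theta.
Step 6: cheapest edge leaving the tree is theta zeta (5); add zeta.
Step 7: cheapest edge leaving the tree is mu theta (6); add mu.
Step 8: cheapest edge leaving the tree is iota mu (10); add iota.
MST edges: beta delta, beta eta, eta gamma, alpha beta, delta theta, theta zeta, mu theta, iota mu; total weight 1+2+8+10+15+5+6+10 = 57.

57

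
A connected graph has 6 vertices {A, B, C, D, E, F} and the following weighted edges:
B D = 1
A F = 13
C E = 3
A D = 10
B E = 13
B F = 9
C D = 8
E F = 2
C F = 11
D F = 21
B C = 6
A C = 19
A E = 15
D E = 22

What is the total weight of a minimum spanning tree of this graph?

Sort edges by weight, then run Kruskal:
B D (1): add — endpoints in different components.
E F (2): add — endpoints in different components.
C E (3): add — endpoints in different components.
B C (6): add — endpoints in different components.
C D (8): skip — C and D already connected.
B F (9): skip — B and F already connected.
A D (10): add — endpoints in different components.
MST edges: B D, E F, C E, B C, A D; total weight 1+2+3+6+10 = 22.

22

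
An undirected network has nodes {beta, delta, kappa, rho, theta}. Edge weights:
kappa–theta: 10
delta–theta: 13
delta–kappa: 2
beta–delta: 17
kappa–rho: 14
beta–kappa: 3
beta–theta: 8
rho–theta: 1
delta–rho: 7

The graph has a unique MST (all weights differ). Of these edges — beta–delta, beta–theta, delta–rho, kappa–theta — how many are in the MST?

1

Sort edges by weight, then run Kruskal:
rho–theta (1): add. Components now {rho,theta} {kappa} {beta} {delta}
delta–kappa (2): add. Components now {rho,theta} {delta,kappa} {beta}
beta–kappa (3): add. Components now {rho,theta} {beta,delta,kappa}
delta–rho (7): add. Components now {beta,delta,kappa,rho,theta}
MST edge set: {rho–theta, delta–kappa, beta–kappa, delta–rho}.
Of the listed edges, {delta–rho} are in the MST → 1.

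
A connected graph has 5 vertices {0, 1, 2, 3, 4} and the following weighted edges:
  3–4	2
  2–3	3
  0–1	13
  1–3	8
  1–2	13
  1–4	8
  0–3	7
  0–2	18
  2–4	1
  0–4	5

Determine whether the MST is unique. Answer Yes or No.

Sort edges by weight, then run Kruskal:
2–4 (1): add — endpoints in different components.
3–4 (2): add — endpoints in different components.
2–3 (3): skip — 2 and 3 already connected.
0–4 (5): add — endpoints in different components.
0–3 (7): skip — 0 and 3 already connected.
1–3 (8): add — endpoints in different components.
Non-tree edge 1–4 has weight 8, equal to the heaviest edge on its tree cycle — swapping gives another MST of the same weight. Not unique.

No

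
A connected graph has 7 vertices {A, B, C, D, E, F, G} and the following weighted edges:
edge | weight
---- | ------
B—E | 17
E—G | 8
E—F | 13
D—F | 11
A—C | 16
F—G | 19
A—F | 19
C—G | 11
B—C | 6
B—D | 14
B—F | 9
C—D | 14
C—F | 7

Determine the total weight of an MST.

Sort edges by weight, then run Kruskal:
B—C (6): add — endpoints in different components.
C—F (7): add — endpoints in different components.
E—G (8): add — endpoints in different components.
B—F (9): skip — B and F already connected.
C—G (11): add — endpoints in different components.
D—F (11): add — endpoints in different components.
E—F (13): skip — E and F already connected.
B—D (14): skip — B and D already connected.
C—D (14): skip — C and D already connected.
A—C (16): add — endpoints in different components.
MST edges: B—C, C—F, E—G, C—G, D—F, A—C; total weight 6+7+8+11+11+16 = 59.

59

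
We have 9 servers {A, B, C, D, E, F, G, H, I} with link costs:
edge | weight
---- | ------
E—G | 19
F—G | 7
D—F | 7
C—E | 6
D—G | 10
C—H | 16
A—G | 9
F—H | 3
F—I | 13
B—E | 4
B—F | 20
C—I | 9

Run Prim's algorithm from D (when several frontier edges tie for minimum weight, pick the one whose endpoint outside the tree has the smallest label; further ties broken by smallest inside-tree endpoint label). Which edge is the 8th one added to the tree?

Prim's algorithm from D:
Step 1: cheapest edge leaving the tree is D—F (7); add F.
Step 2: cheapest edge leaving the tree is F—H (3); add H.
Step 3: cheapest edge leaving the tree is F—G (7); add G.
Step 4: cheapest edge leaving the tree is A—G (9); add A.
Step 5: cheapest edge leaving the tree is F—I (13); add I.
Step 6: cheapest edge leaving the tree is C—I (9); add C.
Step 7: cheapest edge leaving the tree is C—E (6); add E.
Step 8: cheapest edge leaving the tree is B—E (4); add B.
The 8th edge added is B—E.

B-E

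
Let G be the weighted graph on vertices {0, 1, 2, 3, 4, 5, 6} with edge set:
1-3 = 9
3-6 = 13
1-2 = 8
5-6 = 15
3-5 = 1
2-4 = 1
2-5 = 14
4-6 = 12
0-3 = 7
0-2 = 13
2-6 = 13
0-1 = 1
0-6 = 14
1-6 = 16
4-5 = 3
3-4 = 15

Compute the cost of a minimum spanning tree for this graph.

Sort edges by weight, then run Kruskal:
0-1 (1): add — endpoints in different components.
2-4 (1): add — endpoints in different components.
3-5 (1): add — endpoints in different components.
4-5 (3): add — endpoints in different components.
0-3 (7): add — endpoints in different components.
1-2 (8): skip — 1 and 2 already connected.
1-3 (9): skip — 1 and 3 already connected.
4-6 (12): add — endpoints in different components.
MST edges: 0-1, 2-4, 3-5, 4-5, 0-3, 4-6; total weight 1+1+1+3+7+12 = 25.

25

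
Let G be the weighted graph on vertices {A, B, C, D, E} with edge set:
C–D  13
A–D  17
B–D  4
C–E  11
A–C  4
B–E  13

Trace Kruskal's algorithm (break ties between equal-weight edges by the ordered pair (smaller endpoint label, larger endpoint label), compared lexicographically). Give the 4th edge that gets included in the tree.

B-E

Sort edges by weight, then run Kruskal:
A–C (4): add — endpoints in different components.
B–D (4): add — endpoints in different components.
C–E (11): add — endpoints in different components.
B–E (13): add — endpoints in different components.
The 4th edge added is B–E.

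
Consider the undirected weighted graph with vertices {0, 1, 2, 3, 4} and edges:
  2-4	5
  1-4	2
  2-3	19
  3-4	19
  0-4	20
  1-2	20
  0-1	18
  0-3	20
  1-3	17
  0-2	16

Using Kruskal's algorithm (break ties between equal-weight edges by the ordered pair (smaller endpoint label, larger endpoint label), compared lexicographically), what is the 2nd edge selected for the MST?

Sort edges by weight, then run Kruskal:
1-4 (2): add. Components now {0} {1,4} {2} {3}
2-4 (5): add. Components now {0} {1,2,4} {3}
0-2 (16): add. Components now {0,1,2,4} {3}
1-3 (17): add. Components now {0,1,2,3,4}
The 2nd edge added is 2-4.

2-4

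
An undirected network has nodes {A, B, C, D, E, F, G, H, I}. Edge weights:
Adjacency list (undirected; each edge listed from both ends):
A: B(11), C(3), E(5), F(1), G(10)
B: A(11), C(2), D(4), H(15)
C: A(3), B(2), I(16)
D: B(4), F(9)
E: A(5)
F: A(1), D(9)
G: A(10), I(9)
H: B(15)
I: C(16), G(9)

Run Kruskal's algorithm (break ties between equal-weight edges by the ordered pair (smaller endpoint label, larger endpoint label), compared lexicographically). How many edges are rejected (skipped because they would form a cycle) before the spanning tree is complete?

2

Sort edges by weight, then run Kruskal:
A—F (1): add — endpoints in different components.
B—C (2): add — endpoints in different components.
A—C (3): add — endpoints in different components.
B—D (4): add — endpoints in different components.
A—E (5): add — endpoints in different components.
D—F (9): skip — D and F already connected.
G—I (9): add — endpoints in different components.
A—G (10): add — endpoints in different components.
A—B (11): skip — A and B already connected.
B—H (15): add — endpoints in different components.
Edges rejected before the tree was complete: 2.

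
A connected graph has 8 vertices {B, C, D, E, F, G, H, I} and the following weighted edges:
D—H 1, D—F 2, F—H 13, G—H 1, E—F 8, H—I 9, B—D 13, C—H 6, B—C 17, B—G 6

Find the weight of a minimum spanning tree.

33

Sort edges by weight, then run Kruskal:
D—H (1): add — endpoints in different components.
G—H (1): add — endpoints in different components.
D—F (2): add — endpoints in different components.
B—G (6): add — endpoints in different components.
C—H (6): add — endpoints in different components.
E—F (8): add — endpoints in different components.
H—I (9): add — endpoints in different components.
MST edges: D—H, G—H, D—F, B—G, C—H, E—F, H—I; total weight 1+1+2+6+6+8+9 = 33.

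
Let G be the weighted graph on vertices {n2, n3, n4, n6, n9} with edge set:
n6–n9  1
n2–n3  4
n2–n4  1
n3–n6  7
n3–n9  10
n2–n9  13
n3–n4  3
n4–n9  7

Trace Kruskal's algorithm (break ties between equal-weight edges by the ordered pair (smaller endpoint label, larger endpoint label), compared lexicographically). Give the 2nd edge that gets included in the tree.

n6-n9

Kruskal's algorithm — process edges by increasing weight (ties by edge label):
n2–n4 (1): add — endpoints in different components.
n6–n9 (1): add — endpoints in different components.
n3–n4 (3): add — endpoints in different components.
n2–n3 (4): skip — n3 and n2 already connected.
n3–n6 (7): add — endpoints in different components.
The 2nd edge added is n6–n9.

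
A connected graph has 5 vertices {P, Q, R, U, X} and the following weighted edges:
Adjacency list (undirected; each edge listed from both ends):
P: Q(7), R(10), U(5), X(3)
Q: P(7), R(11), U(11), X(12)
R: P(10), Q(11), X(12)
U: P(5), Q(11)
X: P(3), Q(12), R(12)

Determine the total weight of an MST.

Kruskal: consider edges lightest-first.
P—X (3): add. Components now {P,X} {Q} {R} {U}
P—U (5): add. Components now {P,U,X} {Q} {R}
P—Q (7): add. Components now {P,Q,U,X} {R}
P—R (10): add. Components now {P,Q,R,U,X}
MST edges: P—X, P—U, P—Q, P—R; total weight 3+5+7+10 = 25.

25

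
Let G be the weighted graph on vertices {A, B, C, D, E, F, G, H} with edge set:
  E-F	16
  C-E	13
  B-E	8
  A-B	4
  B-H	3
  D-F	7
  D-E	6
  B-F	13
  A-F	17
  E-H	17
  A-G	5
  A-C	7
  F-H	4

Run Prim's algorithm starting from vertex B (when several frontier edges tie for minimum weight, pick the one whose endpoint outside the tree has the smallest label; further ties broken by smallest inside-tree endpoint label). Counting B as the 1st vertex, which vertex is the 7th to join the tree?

D

Prim's algorithm from B:
Step 1: frontier [B-H 3, A-B 4, B-E 8, B-F 13] → take B-H (3); add H.
Step 2: frontier [A-B 4, B-E 8, B-F 13, F-H 4, E-H 17] → take A-B (4); add A.
Step 3: frontier [A-G 5, A-C 7, A-F 17, B-E 8, B-F 13, F-H 4, E-H 17] → take F-H (4); add F.
Step 4: frontier [A-G 5, A-C 7, B-E 8, D-F 7, E-F 16, E-H 17] → take A-G (5); add G.
Step 5: frontier [A-C 7, B-E 8, D-F 7, E-F 16, E-H 17] → take A-C (7); add C.
Step 6: frontier [B-E 8, C-E 13, D-F 7, E-F 16, E-H 17] → take D-F (7); add D.
Step 7: frontier [B-E 8, C-E 13, D-E 6, E-F 16, E-H 17] → take D-E (6); add E.
Vertex order: B, H, A, F, G, C, D, E. The 7th vertex is D.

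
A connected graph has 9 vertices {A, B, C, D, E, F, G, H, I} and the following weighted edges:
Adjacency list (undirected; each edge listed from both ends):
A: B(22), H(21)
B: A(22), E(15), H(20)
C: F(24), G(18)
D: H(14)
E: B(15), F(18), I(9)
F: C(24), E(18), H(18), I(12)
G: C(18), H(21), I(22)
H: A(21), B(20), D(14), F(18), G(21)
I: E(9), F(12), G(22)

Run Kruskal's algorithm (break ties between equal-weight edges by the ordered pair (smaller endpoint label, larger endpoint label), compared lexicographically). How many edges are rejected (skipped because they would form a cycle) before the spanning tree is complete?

Kruskal: consider edges lightest-first.
E—I (9): add — endpoints in different components.
F—I (12): add — endpoints in different components.
D—H (14): add — endpoints in different components.
B—E (15): add — endpoints in different components.
C—G (18): add — endpoints in different components.
E—F (18): skip — E and F already connected.
F—H (18): add — endpoints in different components.
B—H (20): skip — B and H already connected.
A—H (21): add — endpoints in different components.
G—H (21): add — endpoints in different components.
Edges rejected before the tree was complete: 2.

2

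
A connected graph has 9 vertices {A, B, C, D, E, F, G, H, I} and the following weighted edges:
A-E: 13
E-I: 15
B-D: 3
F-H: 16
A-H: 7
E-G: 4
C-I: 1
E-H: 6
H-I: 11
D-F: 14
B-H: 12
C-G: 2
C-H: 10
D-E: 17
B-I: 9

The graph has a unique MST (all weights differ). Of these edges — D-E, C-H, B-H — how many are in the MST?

Kruskal's algorithm — process edges by increasing weight (ties by edge label):
C-I (1): add — endpoints in different components.
C-G (2): add — endpoints in different components.
B-D (3): add — endpoints in different components.
E-G (4): add — endpoints in different components.
E-H (6): add — endpoints in different components.
A-H (7): add — endpoints in different components.
B-I (9): add — endpoints in different components.
C-H (10): skip — C and H already connected.
H-I (11): skip — H and I already connected.
B-H (12): skip — B and H already connected.
A-E (13): skip — A and E already connected.
D-F (14): add — endpoints in different components.
MST edge set: {C-I, C-G, B-D, E-G, E-H, A-H, B-I, D-F}.
Of the listed edges, {} are in the MST → 0.

0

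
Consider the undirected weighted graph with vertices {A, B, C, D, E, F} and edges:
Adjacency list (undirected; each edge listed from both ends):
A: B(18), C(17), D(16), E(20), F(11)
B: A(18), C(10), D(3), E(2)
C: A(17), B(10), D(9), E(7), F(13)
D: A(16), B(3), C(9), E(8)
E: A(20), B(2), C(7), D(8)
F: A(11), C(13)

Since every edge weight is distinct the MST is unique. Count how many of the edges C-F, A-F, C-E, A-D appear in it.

Sort edges by weight, then run Kruskal:
B-E (2): add — endpoints in different components.
B-D (3): add — endpoints in different components.
C-E (7): add — endpoints in different components.
D-E (8): skip — D and E already connected.
C-D (9): skip — C and D already connected.
B-C (10): skip — B and C already connected.
A-F (11): add — endpoints in different components.
C-F (13): add — endpoints in different components.
MST edge set: {B-E, B-D, C-E, A-F, C-F}.
Of the listed edges, {C-F, A-F, C-E} are in the MST → 3.

3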